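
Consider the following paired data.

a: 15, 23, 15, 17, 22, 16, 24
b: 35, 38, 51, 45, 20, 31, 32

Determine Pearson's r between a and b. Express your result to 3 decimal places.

n = 7, Σa = 132, Σb = 252, Σa² = 2584, Σb² = 9680, Σab = 4633
nΣab − ΣaΣb = 32431 − 33264 = -833
nΣa² − (Σa)² = 18088 − 17424 = 664; nΣb² − (Σb)² = 67760 − 63504 = 4256
r = -833 / √(664 × 4256) = -833 / 1681.0663 ≈ -0.496

-0.496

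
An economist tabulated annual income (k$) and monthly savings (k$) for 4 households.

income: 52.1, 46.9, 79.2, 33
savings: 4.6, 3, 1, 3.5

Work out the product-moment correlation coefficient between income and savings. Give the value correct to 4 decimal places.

-0.7295

n = 4, Σx = 211.2, Σy = 12.1, Σx² = 12275.66, Σy² = 43.41, Σxy = 575.06
nΣxy − ΣxΣy = 2300.24 − 2555.52 = -255.28
nΣx² − (Σx)² = 49102.64 − 44605.44 = 4497.2; nΣy² − (Σy)² = 173.64 − 146.41 = 27.23
r = -255.28 / √(4497.2 × 27.23) = -255.28 / 349.9411 ≈ -0.7295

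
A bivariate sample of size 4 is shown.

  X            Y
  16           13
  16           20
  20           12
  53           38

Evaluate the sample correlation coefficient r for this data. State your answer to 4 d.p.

n = 4, ΣX = 105, ΣY = 83, ΣX² = 3721, ΣY² = 2157, ΣXY = 2782
nΣXY − ΣXΣY = 11128 − 8715 = 2413
nΣX² − (ΣX)² = 14884 − 11025 = 3859; nΣY² − (ΣY)² = 8628 − 6889 = 1739
r = 2413 / √(3859 × 1739) = 2413 / 2590.5214 ≈ 0.9315

0.9315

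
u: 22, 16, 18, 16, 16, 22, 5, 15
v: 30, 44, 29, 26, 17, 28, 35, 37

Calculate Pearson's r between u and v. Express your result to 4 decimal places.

n = 8, Σu = 130, Σv = 246, Σu² = 2310, Σv² = 8020, Σuv = 3920
nΣuv − ΣuΣv = 31360 − 31980 = -620
nΣu² − (Σu)² = 18480 − 16900 = 1580; nΣv² − (Σv)² = 64160 − 60516 = 3644
r = -620 / √(1580 × 3644) = -620 / 2399.4833 ≈ -0.2584

-0.2584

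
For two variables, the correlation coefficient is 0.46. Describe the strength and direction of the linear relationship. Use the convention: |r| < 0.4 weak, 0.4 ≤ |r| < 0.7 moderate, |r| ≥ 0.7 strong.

moderate positive

r = 0.46 > 0 so the relationship is positive.
|r| = 0.46, which falls in the moderate range.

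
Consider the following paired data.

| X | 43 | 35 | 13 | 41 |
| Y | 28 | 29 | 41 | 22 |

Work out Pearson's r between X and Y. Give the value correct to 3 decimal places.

n = 4, ΣX = 132, ΣY = 120, ΣX² = 4924, ΣY² = 3790, ΣXY = 3654
nΣXY − ΣXΣY = 14616 − 15840 = -1224
nΣX² − (ΣX)² = 19696 − 17424 = 2272; nΣY² − (ΣY)² = 15160 − 14400 = 760
r = -1224 / √(2272 × 760) = -1224 / 1314.0472 ≈ -0.931

-0.931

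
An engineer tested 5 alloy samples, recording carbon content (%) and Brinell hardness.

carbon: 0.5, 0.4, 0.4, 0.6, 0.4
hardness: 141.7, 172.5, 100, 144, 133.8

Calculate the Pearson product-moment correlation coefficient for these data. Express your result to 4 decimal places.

n = 5, Σx = 2.3, Σy = 692, Σx² = 1.09, Σy² = 98473.58, Σxy = 319.77
nΣxy − ΣxΣy = 1598.85 − 1591.6 = 7.25
nΣx² − (Σx)² = 5.45 − 5.29 = 0.16; nΣy² − (Σy)² = 492367.9 − 478864 = 13503.9
r = 7.25 / √(0.16 × 13503.9) = 7.25 / 46.4825 ≈ 0.1560

0.1560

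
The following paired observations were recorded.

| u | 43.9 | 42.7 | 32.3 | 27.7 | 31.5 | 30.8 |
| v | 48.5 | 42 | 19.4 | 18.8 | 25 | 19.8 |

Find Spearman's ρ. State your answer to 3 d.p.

Rank u: 6, 5, 4, 1, 3, 2
Rank v: 6, 5, 2, 1, 4, 3
d = rank(u) − rank(v): 0, 0, 2, 0, -1, -1; Σd² = 6
ρ = 1 − 6Σd² / [n(n²−1)] = 1 − 6×6 / (6×35) = 1 − 36/210 ≈ 0.829

0.829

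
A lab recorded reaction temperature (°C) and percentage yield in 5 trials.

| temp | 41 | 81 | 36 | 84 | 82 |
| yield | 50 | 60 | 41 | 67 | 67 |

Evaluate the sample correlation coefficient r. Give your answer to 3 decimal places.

n = 5, Σx = 324, Σy = 285, Σx² = 23318, Σy² = 16759, Σxy = 19508
nΣxy − ΣxΣy = 97540 − 92340 = 5200
nΣx² − (Σx)² = 116590 − 104976 = 11614; nΣy² − (Σy)² = 83795 − 81225 = 2570
r = 5200 / √(11614 × 2570) = 5200 / 5463.3305 ≈ 0.952

0.952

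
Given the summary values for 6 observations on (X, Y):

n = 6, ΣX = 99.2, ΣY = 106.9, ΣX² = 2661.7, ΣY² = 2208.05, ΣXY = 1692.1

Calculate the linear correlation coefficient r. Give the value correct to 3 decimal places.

r = (nΣXY − ΣXΣY) / √[(nΣX² − (ΣX)²)(nΣY² − (ΣY)²)]
Numerator: 6×1692.1 − 99.2×106.9 = -451.88
Denominator: √[(15970.2 − 9840.64)(13248.3 − 11427.61)] = √[6129.56 × 1820.69] = 3340.6629
r = -451.88 / 3340.6629 ≈ -0.135

-0.135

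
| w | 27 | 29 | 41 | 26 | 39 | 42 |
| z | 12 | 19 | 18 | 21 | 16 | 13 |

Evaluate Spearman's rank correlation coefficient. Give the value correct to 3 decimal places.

-0.371

Rank w: 2, 3, 5, 1, 4, 6
Rank z: 1, 5, 4, 6, 3, 2
d = rank(w) − rank(z): 1, -2, 1, -5, 1, 4; Σd² = 48
ρ = 1 − 6Σd² / [n(n²−1)] = 1 − 6×48 / (6×35) = 1 − 288/210 ≈ -0.371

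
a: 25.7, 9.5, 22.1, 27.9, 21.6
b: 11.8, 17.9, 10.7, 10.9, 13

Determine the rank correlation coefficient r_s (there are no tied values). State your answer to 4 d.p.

-0.7000

Rank a: 4, 1, 3, 5, 2
Rank b: 3, 5, 1, 2, 4
d = rank(a) − rank(b): 1, -4, 2, 3, -2; Σd² = 34
ρ = 1 − 6Σd² / [n(n²−1)] = 1 − 6×34 / (5×24) = 1 − 204/120 ≈ -0.7000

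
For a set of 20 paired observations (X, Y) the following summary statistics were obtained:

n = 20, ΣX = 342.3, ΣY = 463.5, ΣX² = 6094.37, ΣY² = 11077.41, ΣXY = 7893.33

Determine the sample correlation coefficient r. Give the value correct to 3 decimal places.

-0.140

r = (nΣXY − ΣXΣY) / √[(nΣX² − (ΣX)²)(nΣY² − (ΣY)²)]
Numerator: 20×7893.33 − 342.3×463.5 = -789.45
Denominator: √[(121887.4 − 117169.29)(221548.2 − 214832.25)] = √[4718.11 × 6715.95] = 5629.0844
r = -789.45 / 5629.0844 ≈ -0.140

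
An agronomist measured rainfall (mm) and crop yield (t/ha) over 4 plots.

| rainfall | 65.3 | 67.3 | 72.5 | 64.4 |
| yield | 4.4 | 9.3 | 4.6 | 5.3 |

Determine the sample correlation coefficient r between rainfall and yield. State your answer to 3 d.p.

n = 4, Σx = 269.5, Σy = 23.6, Σx² = 18196.99, Σy² = 155.1, Σxy = 1588.03
nΣxy − ΣxΣy = 6352.12 − 6360.2 = -8.08
nΣx² − (Σx)² = 72787.96 − 72630.25 = 157.71; nΣy² − (Σy)² = 620.4 − 556.96 = 63.44
r = -8.08 / √(157.71 × 63.44) = -8.08 / 100.0256 ≈ -0.081

-0.081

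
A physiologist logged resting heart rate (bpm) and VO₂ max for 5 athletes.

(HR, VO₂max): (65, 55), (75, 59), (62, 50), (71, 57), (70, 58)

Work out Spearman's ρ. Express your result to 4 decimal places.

0.9000

Rank HR: 2, 5, 1, 4, 3
Rank VO₂max: 2, 5, 1, 3, 4
d = rank(HR) − rank(VO₂max): 0, 0, 0, 1, -1; Σd² = 2
ρ = 1 − 6Σd² / [n(n²−1)] = 1 − 6×2 / (5×24) = 1 − 12/120 ≈ 0.9000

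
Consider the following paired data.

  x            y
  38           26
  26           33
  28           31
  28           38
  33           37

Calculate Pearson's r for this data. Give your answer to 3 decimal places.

n = 5, Σx = 153, Σy = 165, Σx² = 4777, Σy² = 5539, Σxy = 4999
nΣxy − ΣxΣy = 24995 − 25245 = -250
nΣx² − (Σx)² = 23885 − 23409 = 476; nΣy² − (Σy)² = 27695 − 27225 = 470
r = -250 / √(476 × 470) = -250 / 472.9905 ≈ -0.529

-0.529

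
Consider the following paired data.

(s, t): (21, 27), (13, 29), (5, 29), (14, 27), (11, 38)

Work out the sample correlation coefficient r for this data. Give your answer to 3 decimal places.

n = 5, Σs = 64, Σt = 150, Σs² = 952, Σt² = 4584, Σst = 1885
nΣst − ΣsΣt = 9425 − 9600 = -175
nΣs² − (Σs)² = 4760 − 4096 = 664; nΣt² − (Σt)² = 22920 − 22500 = 420
r = -175 / √(664 × 420) = -175 / 528.0909 ≈ -0.331

-0.331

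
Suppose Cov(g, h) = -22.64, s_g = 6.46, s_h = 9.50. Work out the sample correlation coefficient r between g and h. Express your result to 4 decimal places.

r = Cov(g,h) / (s_g · s_h) = -22.64 / (6.46 × 9.50)
  = -22.64 / 61.3700 ≈ -0.3689

-0.3689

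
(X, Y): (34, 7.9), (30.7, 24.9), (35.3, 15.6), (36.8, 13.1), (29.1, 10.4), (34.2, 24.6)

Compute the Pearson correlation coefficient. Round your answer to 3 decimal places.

n = 6, ΣX = 200.1, ΣY = 96.5, ΣX² = 6715.27, ΣY² = 1810.71, ΣXY = 3209.75
nΣXY − ΣXΣY = 19258.5 − 19309.65 = -51.15
nΣX² − (ΣX)² = 40291.62 − 40040.01 = 251.61; nΣY² − (ΣY)² = 10864.26 − 9312.25 = 1552.01
r = -51.15 / √(251.61 × 1552.01) = -51.15 / 624.9010 ≈ -0.082

-0.082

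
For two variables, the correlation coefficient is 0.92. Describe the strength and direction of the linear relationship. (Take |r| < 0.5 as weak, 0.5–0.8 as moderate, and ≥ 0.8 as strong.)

r = 0.92 > 0 so the relationship is positive.
|r| = 0.92, which falls in the strong range.

strong positive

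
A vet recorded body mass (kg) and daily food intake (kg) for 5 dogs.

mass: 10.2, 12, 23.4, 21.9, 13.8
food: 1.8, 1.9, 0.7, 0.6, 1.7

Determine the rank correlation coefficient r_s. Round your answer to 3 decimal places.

Rank mass: 1, 2, 5, 4, 3
Rank food: 4, 5, 2, 1, 3
d = rank(mass) − rank(food): -3, -3, 3, 3, 0; Σd² = 36
ρ = 1 − 6Σd² / [n(n²−1)] = 1 − 6×36 / (5×24) = 1 − 216/120 ≈ -0.800

-0.800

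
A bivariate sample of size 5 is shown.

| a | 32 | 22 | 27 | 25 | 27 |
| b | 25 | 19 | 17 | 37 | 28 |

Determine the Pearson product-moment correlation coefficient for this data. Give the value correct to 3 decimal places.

n = 5, Σa = 133, Σb = 126, Σa² = 3591, Σb² = 3428, Σab = 3358
nΣab − ΣaΣb = 16790 − 16758 = 32
nΣa² − (Σa)² = 17955 − 17689 = 266; nΣb² − (Σb)² = 17140 − 15876 = 1264
r = 32 / √(266 × 1264) = 32 / 579.8483 ≈ 0.055

0.055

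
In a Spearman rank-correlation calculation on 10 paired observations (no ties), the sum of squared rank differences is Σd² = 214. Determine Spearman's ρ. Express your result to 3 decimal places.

-0.297

ρ = 1 − 6Σd² / [n(n²−1)] = 1 − 6×214 / (10×99)
  = 1 − 1284/990 = 1 − 1.2970 ≈ -0.297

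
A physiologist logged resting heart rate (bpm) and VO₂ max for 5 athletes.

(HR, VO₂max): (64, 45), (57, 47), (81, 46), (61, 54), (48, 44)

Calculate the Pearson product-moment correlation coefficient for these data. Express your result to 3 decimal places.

n = 5, Σx = 311, Σy = 236, Σx² = 19931, Σy² = 11202, Σxy = 14691
nΣxy − ΣxΣy = 73455 − 73396 = 59
nΣx² − (Σx)² = 99655 − 96721 = 2934; nΣy² − (Σy)² = 56010 − 55696 = 314
r = 59 / √(2934 × 314) = 59 / 959.8312 ≈ 0.061

0.061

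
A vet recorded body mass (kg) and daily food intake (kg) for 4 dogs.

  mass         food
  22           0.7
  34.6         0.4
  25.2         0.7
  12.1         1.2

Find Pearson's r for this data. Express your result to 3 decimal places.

-0.978

n = 4, Σx = 93.9, Σy = 3, Σx² = 2462.61, Σy² = 2.58, Σxy = 61.4
nΣxy − ΣxΣy = 245.6 − 281.7 = -36.1
nΣx² − (Σx)² = 9850.44 − 8817.21 = 1033.23; nΣy² − (Σy)² = 10.32 − 9 = 1.32
r = -36.1 / √(1033.23 × 1.32) = -36.1 / 36.9305 ≈ -0.978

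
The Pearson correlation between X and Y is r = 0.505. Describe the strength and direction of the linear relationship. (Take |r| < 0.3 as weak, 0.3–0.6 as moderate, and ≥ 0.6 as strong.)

moderate positive

r = 0.505 > 0 so the relationship is positive.
|r| = 0.505, which falls in the moderate range.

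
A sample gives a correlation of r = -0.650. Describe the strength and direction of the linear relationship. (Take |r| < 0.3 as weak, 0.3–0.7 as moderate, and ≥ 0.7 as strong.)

moderate negative

r = -0.650 < 0 so the relationship is negative.
|r| = 0.650, which falls in the moderate range.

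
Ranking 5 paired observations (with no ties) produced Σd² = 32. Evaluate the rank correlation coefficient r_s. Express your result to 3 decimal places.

-0.600

ρ = 1 − 6Σd² / [n(n²−1)] = 1 − 6×32 / (5×24)
  = 1 − 192/120 = 1 − 1.6000 ≈ -0.600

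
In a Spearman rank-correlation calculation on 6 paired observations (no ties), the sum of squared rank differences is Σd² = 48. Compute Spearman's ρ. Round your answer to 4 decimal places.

ρ = 1 − 6Σd² / [n(n²−1)] = 1 − 6×48 / (6×35)
  = 1 − 288/210 = 1 − 1.37143 ≈ -0.3714

-0.3714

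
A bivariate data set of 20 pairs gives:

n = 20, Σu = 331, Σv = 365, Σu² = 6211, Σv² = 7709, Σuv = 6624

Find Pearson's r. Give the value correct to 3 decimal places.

0.666

r = (nΣuv − ΣuΣv) / √[(nΣu² − (Σu)²)(nΣv² − (Σv)²)]
Numerator: 20×6624 − 331×365 = 11665
Denominator: √[(124220 − 109561)(154180 − 133225)] = √[14659 × 20955] = 17526.5326
r = 11665 / 17526.5326 ≈ 0.666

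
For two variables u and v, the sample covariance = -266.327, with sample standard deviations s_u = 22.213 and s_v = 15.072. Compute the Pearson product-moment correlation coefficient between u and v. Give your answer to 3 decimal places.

r = Cov(u,v) / (s_u · s_v) = -266.327 / (22.213 × 15.072)
  = -266.327 / 334.7943 ≈ -0.795

-0.795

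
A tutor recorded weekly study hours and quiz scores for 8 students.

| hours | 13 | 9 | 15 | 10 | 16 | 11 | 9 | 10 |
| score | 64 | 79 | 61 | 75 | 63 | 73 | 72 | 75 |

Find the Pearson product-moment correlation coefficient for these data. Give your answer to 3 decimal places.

n = 8, Σx = 93, Σy = 562, Σx² = 1133, Σy² = 39790, Σxy = 6417
nΣxy − ΣxΣy = 51336 − 52266 = -930
nΣx² − (Σx)² = 9064 − 8649 = 415; nΣy² − (Σy)² = 318320 − 315844 = 2476
r = -930 / √(415 × 2476) = -930 / 1013.6765 ≈ -0.917

-0.917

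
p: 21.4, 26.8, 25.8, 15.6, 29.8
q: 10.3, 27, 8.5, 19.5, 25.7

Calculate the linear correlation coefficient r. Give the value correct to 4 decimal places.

0.3196

n = 5, Σp = 119.4, Σq = 91, Σp² = 2973.24, Σq² = 1948.08, Σpq = 2233.38
nΣpq − ΣpΣq = 11166.9 − 10865.4 = 301.5
nΣp² − (Σp)² = 14866.2 − 14256.36 = 609.84; nΣq² − (Σq)² = 9740.4 − 8281 = 1459.4
r = 301.5 / √(609.84 × 1459.4) = 301.5 / 943.3984 ≈ 0.3196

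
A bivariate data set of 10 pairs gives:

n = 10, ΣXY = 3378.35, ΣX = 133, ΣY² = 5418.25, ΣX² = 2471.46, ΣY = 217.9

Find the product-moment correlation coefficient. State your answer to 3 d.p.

0.700

r = (nΣXY − ΣXΣY) / √[(nΣX² − (ΣX)²)(nΣY² − (ΣY)²)]
Numerator: 10×3378.35 − 133×217.9 = 4802.8
Denominator: √[(24714.6 − 17689)(54182.5 − 47480.41)] = √[7025.6 × 6702.09] = 6861.9388
r = 4802.8 / 6861.9388 ≈ 0.700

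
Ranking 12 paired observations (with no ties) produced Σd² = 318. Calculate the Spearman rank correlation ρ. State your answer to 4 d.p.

-0.1119

ρ = 1 − 6Σd² / [n(n²−1)] = 1 − 6×318 / (12×143)
  = 1 − 1908/1716 = 1 − 1.11189 ≈ -0.1119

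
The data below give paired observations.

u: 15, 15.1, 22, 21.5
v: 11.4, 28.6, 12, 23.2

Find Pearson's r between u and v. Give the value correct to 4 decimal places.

n = 4, Σu = 73.6, Σv = 75.2, Σu² = 1399.26, Σv² = 1630.16, Σuv = 1365.66
nΣuv − ΣuΣv = 5462.64 − 5534.72 = -72.08
nΣu² − (Σu)² = 5597.04 − 5416.96 = 180.08; nΣv² − (Σv)² = 6520.64 − 5655.04 = 865.6
r = -72.08 / √(180.08 × 865.6) = -72.08 / 394.8129 ≈ -0.1826

-0.1826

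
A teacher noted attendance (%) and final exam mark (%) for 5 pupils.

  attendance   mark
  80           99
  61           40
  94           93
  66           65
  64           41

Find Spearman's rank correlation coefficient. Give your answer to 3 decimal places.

Rank attendance: 4, 1, 5, 3, 2
Rank mark: 5, 1, 4, 3, 2
d = rank(attendance) − rank(mark): -1, 0, 1, 0, 0; Σd² = 2
ρ = 1 − 6Σd² / [n(n²−1)] = 1 − 6×2 / (5×24) = 1 − 12/120 ≈ 0.900

0.900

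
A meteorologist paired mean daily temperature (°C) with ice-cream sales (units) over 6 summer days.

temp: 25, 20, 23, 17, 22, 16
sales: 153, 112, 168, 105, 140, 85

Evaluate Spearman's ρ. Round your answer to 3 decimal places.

Rank temp: 6, 3, 5, 2, 4, 1
Rank sales: 5, 3, 6, 2, 4, 1
d = rank(temp) − rank(sales): 1, 0, -1, 0, 0, 0; Σd² = 2
ρ = 1 − 6Σd² / [n(n²−1)] = 1 − 6×2 / (6×35) = 1 − 12/210 ≈ 0.943

0.943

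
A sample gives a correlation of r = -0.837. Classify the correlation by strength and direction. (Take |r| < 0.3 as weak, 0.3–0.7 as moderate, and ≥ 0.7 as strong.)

r = -0.837 < 0 so the relationship is negative.
|r| = 0.837, which falls in the strong range.

strong negative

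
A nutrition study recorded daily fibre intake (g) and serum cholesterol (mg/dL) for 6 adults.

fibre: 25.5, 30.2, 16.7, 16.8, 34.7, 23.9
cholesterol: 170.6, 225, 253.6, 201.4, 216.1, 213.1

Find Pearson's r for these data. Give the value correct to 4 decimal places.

-0.1733

n = 6, Σx = 147.8, Σy = 1279.8, Σx² = 3898.72, Σy² = 276715.1, Σxy = 31355.7
nΣxy − ΣxΣy = 188134.2 − 189154.44 = -1020.24
nΣx² − (Σx)² = 23392.32 − 21844.84 = 1547.48; nΣy² − (Σy)² = 1660290.6 − 1637888.04 = 22402.56
r = -1020.24 / √(1547.48 × 22402.56) = -1020.24 / 5887.9125 ≈ -0.1733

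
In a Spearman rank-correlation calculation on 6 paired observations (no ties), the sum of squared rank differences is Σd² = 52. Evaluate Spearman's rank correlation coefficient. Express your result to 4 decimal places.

ρ = 1 − 6Σd² / [n(n²−1)] = 1 − 6×52 / (6×35)
  = 1 − 312/210 = 1 − 1.48571 ≈ -0.4857

-0.4857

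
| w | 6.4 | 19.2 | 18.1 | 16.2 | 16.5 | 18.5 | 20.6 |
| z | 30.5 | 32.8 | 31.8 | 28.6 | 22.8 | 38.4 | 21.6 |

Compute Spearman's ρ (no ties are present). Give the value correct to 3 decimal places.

0.071

Rank w: 1, 6, 4, 2, 3, 5, 7
Rank z: 4, 6, 5, 3, 2, 7, 1
d = rank(w) − rank(z): -3, 0, -1, -1, 1, -2, 6; Σd² = 52
ρ = 1 − 6Σd² / [n(n²−1)] = 1 − 6×52 / (7×48) = 1 − 312/336 ≈ 0.071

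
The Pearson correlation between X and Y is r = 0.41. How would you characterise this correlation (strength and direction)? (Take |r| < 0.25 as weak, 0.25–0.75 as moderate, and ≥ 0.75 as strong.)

moderate positive

r = 0.41 > 0 so the relationship is positive.
|r| = 0.41, which falls in the moderate range.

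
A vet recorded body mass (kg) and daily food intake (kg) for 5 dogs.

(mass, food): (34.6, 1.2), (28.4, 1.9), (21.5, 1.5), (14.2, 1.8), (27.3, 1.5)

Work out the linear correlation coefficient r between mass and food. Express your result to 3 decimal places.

n = 5, Σx = 126, Σy = 7.9, Σx² = 3412.9, Σy² = 12.79, Σxy = 194.24
nΣxy − ΣxΣy = 971.2 − 995.4 = -24.2
nΣx² − (Σx)² = 17064.5 − 15876 = 1188.5; nΣy² − (Σy)² = 63.95 − 62.41 = 1.54
r = -24.2 / √(1188.5 × 1.54) = -24.2 / 42.7819 ≈ -0.566

-0.566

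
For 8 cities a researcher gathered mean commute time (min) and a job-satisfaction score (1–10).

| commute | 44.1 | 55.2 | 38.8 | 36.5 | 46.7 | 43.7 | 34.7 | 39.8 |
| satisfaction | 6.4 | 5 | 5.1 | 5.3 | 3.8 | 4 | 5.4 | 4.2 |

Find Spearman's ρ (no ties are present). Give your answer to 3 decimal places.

Rank commute: 6, 8, 3, 2, 7, 5, 1, 4
Rank satisfaction: 8, 4, 5, 6, 1, 2, 7, 3
d = rank(commute) − rank(satisfaction): -2, 4, -2, -4, 6, 3, -6, 1; Σd² = 122
ρ = 1 − 6Σd² / [n(n²−1)] = 1 − 6×122 / (8×63) = 1 − 732/504 ≈ -0.452

-0.452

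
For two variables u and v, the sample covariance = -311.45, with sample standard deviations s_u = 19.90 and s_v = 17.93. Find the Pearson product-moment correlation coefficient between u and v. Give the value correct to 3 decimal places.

-0.873

r = Cov(u,v) / (s_u · s_v) = -311.45 / (19.90 × 17.93)
  = -311.45 / 356.8070 ≈ -0.873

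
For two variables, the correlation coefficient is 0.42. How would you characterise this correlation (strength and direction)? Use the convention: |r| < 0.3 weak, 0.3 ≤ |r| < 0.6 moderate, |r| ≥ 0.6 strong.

moderate positive

r = 0.42 > 0 so the relationship is positive.
|r| = 0.42, which falls in the moderate range.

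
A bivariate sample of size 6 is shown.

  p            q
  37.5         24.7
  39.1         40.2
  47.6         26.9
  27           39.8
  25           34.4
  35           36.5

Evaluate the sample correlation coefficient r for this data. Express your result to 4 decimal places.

n = 6, Σp = 211.2, Σq = 202.5, Σp² = 7779.82, Σq² = 7049.39, Σpq = 6990.61
nΣpq − ΣpΣq = 41943.66 − 42768 = -824.34
nΣp² − (Σp)² = 46678.92 − 44605.44 = 2073.48; nΣq² − (Σq)² = 42296.34 − 41006.25 = 1290.09
r = -824.34 / √(2073.48 × 1290.09) = -824.34 / 1635.5353 ≈ -0.5040

-0.5040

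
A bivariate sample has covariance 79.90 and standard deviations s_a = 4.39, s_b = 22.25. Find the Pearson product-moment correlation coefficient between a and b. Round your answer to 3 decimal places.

r = Cov(a,b) / (s_a · s_b) = 79.90 / (4.39 × 22.25)
  = 79.90 / 97.6775 ≈ 0.818

0.818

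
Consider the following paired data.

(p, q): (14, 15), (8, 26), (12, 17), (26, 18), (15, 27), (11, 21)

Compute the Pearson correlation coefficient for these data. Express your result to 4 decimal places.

n = 6, Σp = 86, Σq = 124, Σp² = 1426, Σq² = 2684, Σpq = 1726
nΣpq − ΣpΣq = 10356 − 10664 = -308
nΣp² − (Σp)² = 8556 − 7396 = 1160; nΣq² − (Σq)² = 16104 − 15376 = 728
r = -308 / √(1160 × 728) = -308 / 918.9559 ≈ -0.3352

-0.3352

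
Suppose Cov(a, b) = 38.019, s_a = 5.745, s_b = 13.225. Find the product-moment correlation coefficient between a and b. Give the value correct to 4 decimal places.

r = Cov(a,b) / (s_a · s_b) = 38.019 / (5.745 × 13.225)
  = 38.019 / 75.9776 ≈ 0.5004

0.5004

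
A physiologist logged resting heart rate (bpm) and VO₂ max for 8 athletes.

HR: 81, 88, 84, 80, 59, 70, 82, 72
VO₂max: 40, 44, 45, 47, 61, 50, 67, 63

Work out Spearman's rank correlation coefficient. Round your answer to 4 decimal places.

-0.4524

Rank HR: 5, 8, 7, 4, 1, 2, 6, 3
Rank VO₂max: 1, 2, 3, 4, 6, 5, 8, 7
d = rank(HR) − rank(VO₂max): 4, 6, 4, 0, -5, -3, -2, -4; Σd² = 122
ρ = 1 − 6Σd² / [n(n²−1)] = 1 − 6×122 / (8×63) = 1 − 732/504 ≈ -0.4524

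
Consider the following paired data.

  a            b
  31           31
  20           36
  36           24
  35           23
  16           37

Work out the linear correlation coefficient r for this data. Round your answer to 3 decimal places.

-0.951

n = 5, Σa = 138, Σb = 151, Σa² = 4138, Σb² = 4731, Σab = 3942
nΣab − ΣaΣb = 19710 − 20838 = -1128
nΣa² − (Σa)² = 20690 − 19044 = 1646; nΣb² − (Σb)² = 23655 − 22801 = 854
r = -1128 / √(1646 × 854) = -1128 / 1185.6155 ≈ -0.951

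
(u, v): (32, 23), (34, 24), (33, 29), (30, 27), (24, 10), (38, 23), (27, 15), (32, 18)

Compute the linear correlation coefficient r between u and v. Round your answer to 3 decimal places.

n = 8, Σu = 250, Σv = 169, Σu² = 7942, Σv² = 3853, Σuv = 5414
nΣuv − ΣuΣv = 43312 − 42250 = 1062
nΣu² − (Σu)² = 63536 − 62500 = 1036; nΣv² − (Σv)² = 30824 − 28561 = 2263
r = 1062 / √(1036 × 2263) = 1062 / 1531.1656 ≈ 0.694

0.694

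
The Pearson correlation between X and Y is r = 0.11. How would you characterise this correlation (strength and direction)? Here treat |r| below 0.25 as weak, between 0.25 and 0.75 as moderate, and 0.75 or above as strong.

weak positive

r = 0.11 > 0 so the relationship is positive.
|r| = 0.11, which falls in the weak range.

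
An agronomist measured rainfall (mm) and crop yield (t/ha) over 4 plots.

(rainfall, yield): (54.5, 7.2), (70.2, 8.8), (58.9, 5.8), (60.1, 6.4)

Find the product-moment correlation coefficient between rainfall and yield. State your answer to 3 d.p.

0.709

n = 4, Σx = 243.7, Σy = 28.2, Σx² = 14979.51, Σy² = 203.88, Σxy = 1736.42
nΣxy − ΣxΣy = 6945.68 − 6872.34 = 73.34
nΣx² − (Σx)² = 59918.04 − 59389.69 = 528.35; nΣy² − (Σy)² = 815.52 − 795.24 = 20.28
r = 73.34 / √(528.35 × 20.28) = 73.34 / 103.5130 ≈ 0.709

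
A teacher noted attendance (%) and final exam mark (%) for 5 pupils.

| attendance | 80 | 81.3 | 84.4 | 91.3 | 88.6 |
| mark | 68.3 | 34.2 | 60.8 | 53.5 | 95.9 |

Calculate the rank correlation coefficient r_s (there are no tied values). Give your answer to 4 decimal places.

0.0000

Rank attendance: 1, 2, 3, 5, 4
Rank mark: 4, 1, 3, 2, 5
d = rank(attendance) − rank(mark): -3, 1, 0, 3, -1; Σd² = 20
ρ = 1 − 6Σd² / [n(n²−1)] = 1 − 6×20 / (5×24) = 1 − 120/120 ≈ 0.0000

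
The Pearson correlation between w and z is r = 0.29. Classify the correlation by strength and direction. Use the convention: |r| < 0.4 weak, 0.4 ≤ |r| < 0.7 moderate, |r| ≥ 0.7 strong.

weak positive

r = 0.29 > 0 so the relationship is positive.
|r| = 0.29, which falls in the weak range.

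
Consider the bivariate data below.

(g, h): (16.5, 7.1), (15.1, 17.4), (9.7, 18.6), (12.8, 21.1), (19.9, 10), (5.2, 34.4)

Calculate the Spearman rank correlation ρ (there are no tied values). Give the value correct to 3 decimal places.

Rank g: 5, 4, 2, 3, 6, 1
Rank h: 1, 3, 4, 5, 2, 6
d = rank(g) − rank(h): 4, 1, -2, -2, 4, -5; Σd² = 66
ρ = 1 − 6Σd² / [n(n²−1)] = 1 − 6×66 / (6×35) = 1 − 396/210 ≈ -0.886

-0.886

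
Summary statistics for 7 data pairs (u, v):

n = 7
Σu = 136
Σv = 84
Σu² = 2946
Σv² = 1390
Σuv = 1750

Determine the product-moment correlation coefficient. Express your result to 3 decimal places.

r = (nΣuv − ΣuΣv) / √[(nΣu² − (Σu)²)(nΣv² − (Σv)²)]
Numerator: 7×1750 − 136×84 = 826
Denominator: √[(20622 − 18496)(9730 − 7056)] = √[2126 × 2674] = 2384.3079
r = 826 / 2384.3079 ≈ 0.346

0.346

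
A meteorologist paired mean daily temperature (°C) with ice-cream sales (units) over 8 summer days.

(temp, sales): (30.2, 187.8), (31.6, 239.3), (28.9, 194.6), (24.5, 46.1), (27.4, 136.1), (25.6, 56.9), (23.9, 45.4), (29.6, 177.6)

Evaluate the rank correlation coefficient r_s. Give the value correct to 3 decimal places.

0.929

Rank temp: 7, 8, 5, 2, 4, 3, 1, 6
Rank sales: 6, 8, 7, 2, 4, 3, 1, 5
d = rank(temp) − rank(sales): 1, 0, -2, 0, 0, 0, 0, 1; Σd² = 6
ρ = 1 − 6Σd² / [n(n²−1)] = 1 − 6×6 / (8×63) = 1 − 36/504 ≈ 0.929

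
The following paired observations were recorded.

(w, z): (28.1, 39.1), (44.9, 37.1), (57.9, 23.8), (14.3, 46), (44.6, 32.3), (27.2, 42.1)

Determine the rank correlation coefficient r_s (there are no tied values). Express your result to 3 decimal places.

Rank w: 3, 5, 6, 1, 4, 2
Rank z: 4, 3, 1, 6, 2, 5
d = rank(w) − rank(z): -1, 2, 5, -5, 2, -3; Σd² = 68
ρ = 1 − 6Σd² / [n(n²−1)] = 1 − 6×68 / (6×35) = 1 − 408/210 ≈ -0.943

-0.943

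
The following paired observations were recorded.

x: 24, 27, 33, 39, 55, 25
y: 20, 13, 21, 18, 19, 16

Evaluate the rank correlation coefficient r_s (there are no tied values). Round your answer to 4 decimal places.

Rank x: 1, 3, 4, 5, 6, 2
Rank y: 5, 1, 6, 3, 4, 2
d = rank(x) − rank(y): -4, 2, -2, 2, 2, 0; Σd² = 32
ρ = 1 − 6Σd² / [n(n²−1)] = 1 − 6×32 / (6×35) = 1 − 192/210 ≈ 0.0857

0.0857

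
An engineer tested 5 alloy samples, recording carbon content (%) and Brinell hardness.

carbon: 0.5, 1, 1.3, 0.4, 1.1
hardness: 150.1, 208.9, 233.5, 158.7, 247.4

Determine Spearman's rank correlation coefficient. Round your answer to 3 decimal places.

Rank carbon: 2, 3, 5, 1, 4
Rank hardness: 1, 3, 4, 2, 5
d = rank(carbon) − rank(hardness): 1, 0, 1, -1, -1; Σd² = 4
ρ = 1 − 6Σd² / [n(n²−1)] = 1 − 6×4 / (5×24) = 1 − 24/120 ≈ 0.800

0.800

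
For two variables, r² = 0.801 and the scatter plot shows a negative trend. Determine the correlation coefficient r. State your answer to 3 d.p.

-0.895

|r| = √0.801 = 0.895
The association is negative, so r = −0.895.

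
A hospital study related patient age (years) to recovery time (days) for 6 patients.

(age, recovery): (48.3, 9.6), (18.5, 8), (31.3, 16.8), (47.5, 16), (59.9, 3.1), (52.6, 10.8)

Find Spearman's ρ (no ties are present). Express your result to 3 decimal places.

-0.371

Rank age: 4, 1, 2, 3, 6, 5
Rank recovery: 3, 2, 6, 5, 1, 4
d = rank(age) − rank(recovery): 1, -1, -4, -2, 5, 1; Σd² = 48
ρ = 1 − 6Σd² / [n(n²−1)] = 1 − 6×48 / (6×35) = 1 − 288/210 ≈ -0.371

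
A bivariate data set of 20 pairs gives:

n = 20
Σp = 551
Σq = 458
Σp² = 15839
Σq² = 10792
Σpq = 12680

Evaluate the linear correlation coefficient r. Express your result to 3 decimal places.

r = (nΣpq − ΣpΣq) / √[(nΣp² − (Σp)²)(nΣq² − (Σq)²)]
Numerator: 20×12680 − 551×458 = 1242
Denominator: √[(316780 − 303601)(215840 − 209764)] = √[13179 × 6076] = 8948.4973
r = 1242 / 8948.4973 ≈ 0.139

0.139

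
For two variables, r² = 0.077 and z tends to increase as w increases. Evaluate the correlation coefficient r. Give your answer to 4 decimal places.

|r| = √0.077 = 0.2775
The association is positive, so r = 0.2775.

0.2775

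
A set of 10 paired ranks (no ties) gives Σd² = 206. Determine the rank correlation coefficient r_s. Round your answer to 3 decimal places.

ρ = 1 − 6Σd² / [n(n²−1)] = 1 − 6×206 / (10×99)
  = 1 − 1236/990 = 1 − 1.2485 ≈ -0.248

-0.248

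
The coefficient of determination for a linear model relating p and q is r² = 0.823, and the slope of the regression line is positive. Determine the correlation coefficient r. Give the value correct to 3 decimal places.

|r| = √0.823 = 0.907
The association is positive, so r = 0.907.

0.907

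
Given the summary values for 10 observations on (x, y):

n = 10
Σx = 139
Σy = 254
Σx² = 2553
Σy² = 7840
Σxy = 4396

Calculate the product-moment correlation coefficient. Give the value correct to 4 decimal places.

0.9321

r = (nΣxy − ΣxΣy) / √[(nΣx² − (Σx)²)(nΣy² − (Σy)²)]
Numerator: 10×4396 − 139×254 = 8654
Denominator: √[(25530 − 19321)(78400 − 64516)] = √[6209 × 13884] = 9284.7055
r = 8654 / 9284.7055 ≈ 0.9321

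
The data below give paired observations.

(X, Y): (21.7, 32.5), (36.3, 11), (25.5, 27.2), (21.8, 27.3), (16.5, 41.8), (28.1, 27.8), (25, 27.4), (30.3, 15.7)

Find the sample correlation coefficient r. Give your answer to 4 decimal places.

-0.9455

n = 8, ΣX = 205.2, ΣY = 210.7, ΣX² = 5519.02, ΣY² = 6179.71, ΣXY = 5024.88
nΣXY − ΣXΣY = 40199.04 − 43235.64 = -3036.6
nΣX² − (ΣX)² = 44152.16 − 42107.04 = 2045.12; nΣY² − (ΣY)² = 49437.68 − 44394.49 = 5043.19
r = -3036.6 / √(2045.12 × 5043.19) = -3036.6 / 3211.5306 ≈ -0.9455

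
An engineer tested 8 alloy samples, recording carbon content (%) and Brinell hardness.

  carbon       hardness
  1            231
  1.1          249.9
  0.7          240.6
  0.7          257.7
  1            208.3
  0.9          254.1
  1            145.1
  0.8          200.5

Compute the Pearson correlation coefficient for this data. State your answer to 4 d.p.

-0.2814

n = 8, Σx = 7.2, Σy = 1787.2, Σx² = 6.64, Σy² = 409318.62, Σxy = 1597.19
nΣxy − ΣxΣy = 12777.52 − 12867.84 = -90.32
nΣx² − (Σx)² = 53.12 − 51.84 = 1.28; nΣy² − (Σy)² = 3274548.96 − 3194083.84 = 80465.12
r = -90.32 / √(1.28 × 80465.12) = -90.32 / 320.9289 ≈ -0.2814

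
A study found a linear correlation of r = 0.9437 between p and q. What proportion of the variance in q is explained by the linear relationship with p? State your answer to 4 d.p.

0.8906

r² = (0.9437)² = 0.8906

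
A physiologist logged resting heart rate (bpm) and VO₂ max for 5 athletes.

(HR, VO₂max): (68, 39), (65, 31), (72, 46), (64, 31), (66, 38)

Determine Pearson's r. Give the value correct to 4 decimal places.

n = 5, Σx = 335, Σy = 185, Σx² = 22485, Σy² = 7003, Σxy = 12471
nΣxy − ΣxΣy = 62355 − 61975 = 380
nΣx² − (Σx)² = 112425 − 112225 = 200; nΣy² − (Σy)² = 35015 − 34225 = 790
r = 380 / √(200 × 790) = 380 / 397.4921 ≈ 0.9560

0.9560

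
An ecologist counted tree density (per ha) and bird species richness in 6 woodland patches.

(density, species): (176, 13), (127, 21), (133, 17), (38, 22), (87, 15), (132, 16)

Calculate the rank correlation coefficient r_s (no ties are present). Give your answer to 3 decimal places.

-0.600

Rank density: 6, 3, 5, 1, 2, 4
Rank species: 1, 5, 4, 6, 2, 3
d = rank(density) − rank(species): 5, -2, 1, -5, 0, 1; Σd² = 56
ρ = 1 − 6Σd² / [n(n²−1)] = 1 − 6×56 / (6×35) = 1 − 336/210 ≈ -0.600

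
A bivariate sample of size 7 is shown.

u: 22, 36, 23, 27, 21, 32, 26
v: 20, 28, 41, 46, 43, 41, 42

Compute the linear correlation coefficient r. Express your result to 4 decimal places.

-0.1027

n = 7, Σu = 187, Σv = 261, Σu² = 5179, Σv² = 10275, Σuv = 6940
nΣuv − ΣuΣv = 48580 − 48807 = -227
nΣu² − (Σu)² = 36253 − 34969 = 1284; nΣv² − (Σv)² = 71925 − 68121 = 3804
r = -227 / √(1284 × 3804) = -227 / 2210.0534 ≈ -0.1027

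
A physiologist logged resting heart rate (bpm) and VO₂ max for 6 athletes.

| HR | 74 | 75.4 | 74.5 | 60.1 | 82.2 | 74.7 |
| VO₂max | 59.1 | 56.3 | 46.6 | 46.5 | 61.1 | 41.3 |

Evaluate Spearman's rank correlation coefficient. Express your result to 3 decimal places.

Rank HR: 2, 5, 3, 1, 6, 4
Rank VO₂max: 5, 4, 3, 2, 6, 1
d = rank(HR) − rank(VO₂max): -3, 1, 0, -1, 0, 3; Σd² = 20
ρ = 1 − 6Σd² / [n(n²−1)] = 1 − 6×20 / (6×35) = 1 − 120/210 ≈ 0.429

0.429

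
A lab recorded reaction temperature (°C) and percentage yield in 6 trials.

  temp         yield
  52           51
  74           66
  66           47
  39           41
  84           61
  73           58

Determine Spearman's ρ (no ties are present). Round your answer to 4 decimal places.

Rank temp: 2, 5, 3, 1, 6, 4
Rank yield: 3, 6, 2, 1, 5, 4
d = rank(temp) − rank(yield): -1, -1, 1, 0, 1, 0; Σd² = 4
ρ = 1 − 6Σd² / [n(n²−1)] = 1 − 6×4 / (6×35) = 1 − 24/210 ≈ 0.8857

0.8857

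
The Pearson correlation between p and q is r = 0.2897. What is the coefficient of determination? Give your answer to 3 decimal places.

r² = (0.2897)² = 0.084

0.084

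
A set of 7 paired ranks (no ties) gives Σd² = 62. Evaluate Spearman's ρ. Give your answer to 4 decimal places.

ρ = 1 − 6Σd² / [n(n²−1)] = 1 − 6×62 / (7×48)
  = 1 − 372/336 = 1 − 1.10714 ≈ -0.1071

-0.1071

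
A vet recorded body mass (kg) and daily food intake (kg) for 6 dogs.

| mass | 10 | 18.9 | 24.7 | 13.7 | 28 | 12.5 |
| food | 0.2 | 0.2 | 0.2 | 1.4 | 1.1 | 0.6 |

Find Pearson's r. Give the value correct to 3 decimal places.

n = 6, Σx = 107.8, Σy = 3.7, Σx² = 2195.24, Σy² = 3.65, Σxy = 68.2
nΣxy − ΣxΣy = 409.2 − 398.86 = 10.34
nΣx² − (Σx)² = 13171.44 − 11620.84 = 1550.6; nΣy² − (Σy)² = 21.9 − 13.69 = 8.21
r = 10.34 / √(1550.6 × 8.21) = 10.34 / 112.8292 ≈ 0.092

0.092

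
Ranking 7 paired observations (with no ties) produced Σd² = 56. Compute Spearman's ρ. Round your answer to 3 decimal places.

0.000

ρ = 1 − 6Σd² / [n(n²−1)] = 1 − 6×56 / (7×48)
  = 1 − 336/336 = 1 − 1.0000 ≈ 0.000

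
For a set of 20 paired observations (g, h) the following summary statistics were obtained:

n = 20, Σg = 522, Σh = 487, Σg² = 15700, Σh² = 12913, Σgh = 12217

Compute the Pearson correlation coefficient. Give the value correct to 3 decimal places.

-0.334

r = (nΣgh − ΣgΣh) / √[(nΣg² − (Σg)²)(nΣh² − (Σh)²)]
Numerator: 20×12217 − 522×487 = -9874
Denominator: √[(314000 − 272484)(258260 − 237169)] = √[41516 × 21091] = 29590.7748
r = -9874 / 29590.7748 ≈ -0.334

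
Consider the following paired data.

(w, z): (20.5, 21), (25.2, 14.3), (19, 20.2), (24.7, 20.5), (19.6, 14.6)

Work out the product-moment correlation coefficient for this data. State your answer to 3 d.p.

n = 5, Σw = 109, Σz = 90.6, Σw² = 2410.54, Σz² = 1686.94, Σwz = 1967.17
nΣwz − ΣwΣz = 9835.85 − 9875.4 = -39.55
nΣw² − (Σw)² = 12052.7 − 11881 = 171.7; nΣz² − (Σz)² = 8434.7 − 8208.36 = 226.34
r = -39.55 / √(171.7 × 226.34) = -39.55 / 197.1359 ≈ -0.201

-0.201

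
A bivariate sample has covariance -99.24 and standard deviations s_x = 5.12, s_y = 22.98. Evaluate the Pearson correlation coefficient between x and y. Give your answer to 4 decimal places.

r = Cov(x,y) / (s_x · s_y) = -99.24 / (5.12 × 22.98)
  = -99.24 / 117.6576 ≈ -0.8435

-0.8435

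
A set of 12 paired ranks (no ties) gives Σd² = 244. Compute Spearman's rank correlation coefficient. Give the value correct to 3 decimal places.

0.147

ρ = 1 − 6Σd² / [n(n²−1)] = 1 − 6×244 / (12×143)
  = 1 − 1464/1716 = 1 − 0.8531 ≈ 0.147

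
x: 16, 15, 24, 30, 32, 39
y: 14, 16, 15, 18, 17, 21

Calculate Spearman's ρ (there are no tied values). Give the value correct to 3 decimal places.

Rank x: 2, 1, 3, 4, 5, 6
Rank y: 1, 3, 2, 5, 4, 6
d = rank(x) − rank(y): 1, -2, 1, -1, 1, 0; Σd² = 8
ρ = 1 − 6Σd² / [n(n²−1)] = 1 − 6×8 / (6×35) = 1 − 48/210 ≈ 0.771

0.771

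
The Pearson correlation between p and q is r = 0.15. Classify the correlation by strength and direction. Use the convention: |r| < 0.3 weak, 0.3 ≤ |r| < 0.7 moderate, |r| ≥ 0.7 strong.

weak positive

r = 0.15 > 0 so the relationship is positive.
|r| = 0.15, which falls in the weak range.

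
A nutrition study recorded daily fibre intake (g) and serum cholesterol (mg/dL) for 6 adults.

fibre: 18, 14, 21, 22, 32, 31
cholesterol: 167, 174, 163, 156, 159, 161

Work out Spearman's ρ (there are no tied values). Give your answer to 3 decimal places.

-0.829

Rank fibre: 2, 1, 3, 4, 6, 5
Rank cholesterol: 5, 6, 4, 1, 2, 3
d = rank(fibre) − rank(cholesterol): -3, -5, -1, 3, 4, 2; Σd² = 64
ρ = 1 − 6Σd² / [n(n²−1)] = 1 − 6×64 / (6×35) = 1 − 384/210 ≈ -0.829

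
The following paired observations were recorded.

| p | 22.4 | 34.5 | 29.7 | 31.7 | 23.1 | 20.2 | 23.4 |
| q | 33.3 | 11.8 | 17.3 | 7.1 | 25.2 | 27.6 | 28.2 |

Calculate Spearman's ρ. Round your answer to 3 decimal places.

Rank p: 2, 7, 5, 6, 3, 1, 4
Rank q: 7, 2, 3, 1, 4, 5, 6
d = rank(p) − rank(q): -5, 5, 2, 5, -1, -4, -2; Σd² = 100
ρ = 1 − 6Σd² / [n(n²−1)] = 1 − 6×100 / (7×48) = 1 − 600/336 ≈ -0.786

-0.786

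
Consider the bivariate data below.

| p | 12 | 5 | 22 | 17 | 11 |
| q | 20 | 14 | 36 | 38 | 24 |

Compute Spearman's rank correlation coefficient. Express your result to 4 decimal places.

0.8000

Rank p: 3, 1, 5, 4, 2
Rank q: 2, 1, 4, 5, 3
d = rank(p) − rank(q): 1, 0, 1, -1, -1; Σd² = 4
ρ = 1 − 6Σd² / [n(n²−1)] = 1 − 6×4 / (5×24) = 1 − 24/120 ≈ 0.8000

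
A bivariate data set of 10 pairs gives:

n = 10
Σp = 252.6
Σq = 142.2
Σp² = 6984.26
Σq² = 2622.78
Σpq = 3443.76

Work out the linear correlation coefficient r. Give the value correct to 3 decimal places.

r = (nΣpq − ΣpΣq) / √[(nΣp² − (Σp)²)(nΣq² − (Σq)²)]
Numerator: 10×3443.76 − 252.6×142.2 = -1482.12
Denominator: √[(69842.6 − 63806.76)(26227.8 − 20220.84)] = √[6035.84 × 6006.96] = 6021.3827
r = -1482.12 / 6021.3827 ≈ -0.246

-0.246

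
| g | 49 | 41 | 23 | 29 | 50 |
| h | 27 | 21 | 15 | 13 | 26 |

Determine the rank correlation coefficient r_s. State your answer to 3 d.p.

Rank g: 4, 3, 1, 2, 5
Rank h: 5, 3, 2, 1, 4
d = rank(g) − rank(h): -1, 0, -1, 1, 1; Σd² = 4
ρ = 1 − 6Σd² / [n(n²−1)] = 1 − 6×4 / (5×24) = 1 − 24/120 ≈ 0.800

0.800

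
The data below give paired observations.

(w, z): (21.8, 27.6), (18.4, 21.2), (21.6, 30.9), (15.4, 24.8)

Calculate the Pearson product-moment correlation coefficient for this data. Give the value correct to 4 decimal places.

0.6474

n = 4, Σw = 77.2, Σz = 104.5, Σw² = 1517.52, Σz² = 2781.05, Σwz = 2041.12
nΣwz − ΣwΣz = 8164.48 − 8067.4 = 97.08
nΣw² − (Σw)² = 6070.08 − 5959.84 = 110.24; nΣz² − (Σz)² = 11124.2 − 10920.25 = 203.95
r = 97.08 / √(110.24 × 203.95) = 97.08 / 149.9448 ≈ 0.6474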